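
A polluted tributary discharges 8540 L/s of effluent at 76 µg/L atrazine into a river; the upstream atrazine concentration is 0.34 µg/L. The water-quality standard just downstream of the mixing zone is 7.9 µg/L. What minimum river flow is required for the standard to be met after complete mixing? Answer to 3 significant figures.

Set C_mix = 7.9: (Q·0.3400 + 8540·76.00) / (Q + 8540) = 7.9
→ Q = 8540·(76.00 − 7.9)/(7.9 − 0.3400) = 76930 L/s.

76900 L/s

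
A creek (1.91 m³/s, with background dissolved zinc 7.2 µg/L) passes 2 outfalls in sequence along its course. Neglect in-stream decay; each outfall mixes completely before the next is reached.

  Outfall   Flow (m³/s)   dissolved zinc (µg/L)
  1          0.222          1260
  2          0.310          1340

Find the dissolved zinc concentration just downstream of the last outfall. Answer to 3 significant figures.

290 µg/L

After outfall 1: Q = 1.910 + 0.2220 = 2.132 m³/s; C = (1.910·7.200 + 0.2220·1260)/2.132 = 137.7 µg/L.
After outfall 2: Q = 2.132 + 0.3100 = 2.442 m³/s; C = (2.132·137.7 + 0.3100·1340)/2.442 = 290.3 µg/L.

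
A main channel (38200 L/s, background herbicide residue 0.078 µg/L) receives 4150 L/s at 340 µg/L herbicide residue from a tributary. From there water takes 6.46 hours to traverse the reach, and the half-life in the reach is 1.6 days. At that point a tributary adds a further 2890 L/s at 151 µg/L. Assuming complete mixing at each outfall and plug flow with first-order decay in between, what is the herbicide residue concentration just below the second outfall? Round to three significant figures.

37.5 µg/L

Mass balance: C = (38200·0.07800 + 4150·340.0) / 42350 = 1414000/42350 = 33.39 µg/L; combined flow 42350 L/s.
Half-life 1.6 d → k = ln 2 / 1.6 = 0.4332 d⁻¹.
After decay, C = 33.39 × e^(−kt) = 33.39 × 0.8899 = 29.71 µg/L.
At the second outfall, C = (42350·29.71 + 2890·151.0) / (42350 + 2890) = 37.46 µg/L.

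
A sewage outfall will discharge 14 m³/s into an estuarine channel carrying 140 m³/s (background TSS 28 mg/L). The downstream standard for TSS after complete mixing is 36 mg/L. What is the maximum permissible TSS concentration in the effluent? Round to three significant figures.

At the limit, (Qr·Cr + Qe·Cₑ)/(Qr + Qe) = 36:
Cₑ = (154.0·36 − 140.0·28.00) / 14.00 = 116.0 mg/L.

116 mg/L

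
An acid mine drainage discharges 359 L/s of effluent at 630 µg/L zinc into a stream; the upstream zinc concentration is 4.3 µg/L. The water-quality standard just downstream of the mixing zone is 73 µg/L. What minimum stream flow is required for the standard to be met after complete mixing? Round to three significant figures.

Set C_mix = 73: (Q·4.300 + 359.0·630.0) / (Q + 359.0) = 73
→ Q = 359.0·(630.0 − 73)/(73 − 4.300) = 2911 L/s.

2910 L/s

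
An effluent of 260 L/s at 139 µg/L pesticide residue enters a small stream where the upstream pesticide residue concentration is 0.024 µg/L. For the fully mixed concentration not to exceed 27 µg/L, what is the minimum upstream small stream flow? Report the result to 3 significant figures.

1080 L/s

Set C_mix = 27: (Q·0.02400 + 260.0·139.0) / (Q + 260.0) = 27
→ Q = 260.0·(139.0 − 27)/(27 − 0.02400) = 1079 L/s.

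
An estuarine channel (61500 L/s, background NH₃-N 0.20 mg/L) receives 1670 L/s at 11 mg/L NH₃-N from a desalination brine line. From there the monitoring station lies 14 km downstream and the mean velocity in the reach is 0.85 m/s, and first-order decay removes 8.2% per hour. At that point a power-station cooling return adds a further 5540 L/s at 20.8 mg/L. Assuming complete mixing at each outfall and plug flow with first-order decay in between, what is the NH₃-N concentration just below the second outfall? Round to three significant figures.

Conservation of mass: C = (61500·0.2000 + 1670·11.00) / 63170 = 30670/63170 = 0.4855 mg/L; combined flow 63170 L/s.
Travel time t = 14·1000 / 0.85 = 16470 s = 4.575 h.
8.2%/h lost → k = −ln(1 − 0.082) = 0.08556 h⁻¹.
Applying C = C₀e^(−kt): 0.4855 × 0.6761 = 0.3282 mg/L.
Second outfall: C = (63170·0.3282 + 5540·20.80)/68710 = 1.979 mg/L.

1.98 mg/L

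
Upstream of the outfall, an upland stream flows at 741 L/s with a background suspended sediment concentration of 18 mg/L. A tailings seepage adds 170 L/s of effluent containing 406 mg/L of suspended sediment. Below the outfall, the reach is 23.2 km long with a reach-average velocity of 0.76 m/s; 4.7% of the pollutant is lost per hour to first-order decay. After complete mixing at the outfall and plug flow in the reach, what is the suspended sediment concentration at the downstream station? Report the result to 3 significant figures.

After mixing, C = (741.0·18.00 + 170.0·406.0) / 911.0 = 82360/911.0 = 90.40 mg/L.
Travel time t = 23.2·1000 / 0.76 = 30530 s = 8.480 h.
4.7%/h lost → k = −ln(1 − 0.047) = 0.04814 h⁻¹.
Applying C = C₀e^(−kt): 90.40 × 0.6648 = 60.10 mg/L.

60.1 mg/L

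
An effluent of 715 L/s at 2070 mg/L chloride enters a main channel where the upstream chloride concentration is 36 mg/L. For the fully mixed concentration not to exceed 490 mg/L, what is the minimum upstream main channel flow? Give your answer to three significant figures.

Set C_mix = 490: (Q·36.00 + 715.0·2070) / (Q + 715.0) = 490
→ Q = 715.0·(2070 − 490)/(490 − 36.00) = 2488 L/s.

2490 L/s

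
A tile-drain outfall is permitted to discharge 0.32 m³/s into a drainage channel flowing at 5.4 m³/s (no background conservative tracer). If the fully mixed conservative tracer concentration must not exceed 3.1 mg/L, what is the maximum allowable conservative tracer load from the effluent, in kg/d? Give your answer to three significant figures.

1530 kg/d

Mass balance at the limit: 5.400·0 + 0.3200·Cₑ = 5.720·3.1 → Cₑ = 55.41 mg/L.
Load = 0.3200 m³/s × 55.41 g/m³ × 86 400 s/d = 1532 kg/d.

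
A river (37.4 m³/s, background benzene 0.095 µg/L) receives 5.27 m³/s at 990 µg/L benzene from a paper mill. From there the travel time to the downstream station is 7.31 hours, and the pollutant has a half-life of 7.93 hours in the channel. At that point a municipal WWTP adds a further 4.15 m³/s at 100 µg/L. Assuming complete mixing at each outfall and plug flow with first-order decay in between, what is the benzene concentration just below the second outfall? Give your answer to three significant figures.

Mixed concentration C = ΣQC/ΣQ = (37.40·0.09500 + 5.270·990.0) / 42.67 = 5221/42.67 = 122.4 µg/L; combined flow 42.67 m³/s.
Half-life 7.93 h → k = ln 2 / 7.93 = 0.08741 h⁻¹ = 2.098 d⁻¹.
Decay over the reach: 122.4·exp(−kt) = 122.4·0.5278 = 64.58 µg/L.
Second outfall: C = (42.67·64.58 + 4.150·100.0)/46.82 = 67.72 µg/L.

67.7 µg/L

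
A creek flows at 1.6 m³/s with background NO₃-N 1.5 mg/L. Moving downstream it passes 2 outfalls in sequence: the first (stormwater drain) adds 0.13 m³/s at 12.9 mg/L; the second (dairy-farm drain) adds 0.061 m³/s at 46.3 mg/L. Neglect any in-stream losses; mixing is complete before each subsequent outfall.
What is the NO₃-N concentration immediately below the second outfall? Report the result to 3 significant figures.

Outfall 1: combined Q = 1.730 m³/s; C = (1.600·1.500 + 0.1300·12.90)/1.730 = 2.357 mg/L.
Outfall 2: combined Q = 1.791 m³/s; C = (1.730·2.357 + 0.06100·46.30)/1.791 = 3.853 mg/L.

3.85 mg/L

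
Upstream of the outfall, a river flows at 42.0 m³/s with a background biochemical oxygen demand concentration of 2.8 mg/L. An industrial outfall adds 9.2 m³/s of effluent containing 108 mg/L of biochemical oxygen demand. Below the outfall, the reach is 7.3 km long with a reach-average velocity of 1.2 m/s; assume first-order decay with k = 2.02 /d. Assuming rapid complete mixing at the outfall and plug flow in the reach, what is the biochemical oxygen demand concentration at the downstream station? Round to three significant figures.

Mass balance: C = (42.00·2.800 + 9.200·108.0) / 51.20 = 1111/51.20 = 21.70 mg/L.
Travel time t = 7.3·1000 / 1.2 = 6083 s = 1.690 h.
Decay over the reach: 21.70·exp(−kt) = 21.70·0.8674 = 18.83 mg/L.

18.8 mg/L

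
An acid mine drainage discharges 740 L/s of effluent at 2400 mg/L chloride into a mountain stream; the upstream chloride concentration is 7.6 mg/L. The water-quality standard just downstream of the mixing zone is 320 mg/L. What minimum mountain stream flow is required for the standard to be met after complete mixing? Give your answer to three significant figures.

Set C_mix = 320: (Q·7.600 + 740.0·2400) / (Q + 740.0) = 320
→ Q = 740.0·(2400 − 320)/(320 − 7.600) = 4927 L/s.

4930 L/s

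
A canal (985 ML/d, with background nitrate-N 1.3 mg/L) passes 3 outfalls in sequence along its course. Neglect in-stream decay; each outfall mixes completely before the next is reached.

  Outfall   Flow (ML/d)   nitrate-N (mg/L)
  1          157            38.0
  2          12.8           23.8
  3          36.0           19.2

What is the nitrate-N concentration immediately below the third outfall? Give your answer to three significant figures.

6.92 mg/L

Below outfall 1: Q → 1142 ML/d, C = (985.0·1.300 + 157.0·38.00)/1142 = 6.345 mg/L.
Below outfall 2: Q → 1155 ML/d, C = (1142·6.345 + 12.80·23.80)/1155 = 6.539 mg/L.
Below outfall 3: Q → 1191 ML/d, C = (1155·6.539 + 36.00·19.20)/1191 = 6.922 mg/L.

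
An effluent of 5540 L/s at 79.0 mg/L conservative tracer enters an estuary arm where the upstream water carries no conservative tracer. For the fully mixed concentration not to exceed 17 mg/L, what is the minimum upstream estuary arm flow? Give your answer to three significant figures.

Set C_mix = 17: (Q·0 + 5540·79.00) / (Q + 5540) = 17
→ Q = 5540·(79.00 − 17)/(17 − 0) = 20200 L/s.

20200 L/s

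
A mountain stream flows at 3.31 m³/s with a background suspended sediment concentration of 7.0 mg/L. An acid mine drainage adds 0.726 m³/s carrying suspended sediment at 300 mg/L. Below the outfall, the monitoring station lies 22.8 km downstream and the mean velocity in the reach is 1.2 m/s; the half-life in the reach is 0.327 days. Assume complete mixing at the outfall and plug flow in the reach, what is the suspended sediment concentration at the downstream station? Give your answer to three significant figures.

37.5 mg/L

Mixed concentration C = ΣQC/ΣQ = (3.310·7.000 + 0.7260·300.0) / 4.036 = 241.0/4.036 = 59.71 mg/L.
Travel time t = 22.8·1000 / 1.2 = 19000 s = 5.278 h.
Half-life 0.327 d → k = ln 2 / 0.327 = 2.120 d⁻¹.
Applying C = C₀e^(−kt): 59.71 × 0.6274 = 37.46 mg/L.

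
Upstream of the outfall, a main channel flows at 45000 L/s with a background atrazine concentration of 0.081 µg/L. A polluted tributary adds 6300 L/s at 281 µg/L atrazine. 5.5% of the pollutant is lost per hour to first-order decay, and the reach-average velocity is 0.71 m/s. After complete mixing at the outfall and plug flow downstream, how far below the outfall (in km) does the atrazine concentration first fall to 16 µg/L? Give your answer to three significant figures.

34.8 km

Mixed concentration C = ΣQC/ΣQ = (45000·0.08100 + 6300·281.0) / 51300 = 1774000/51300 = 34.58 µg/L.
5.5%/h lost → k = −ln(1 − 0.055) = 0.05657 h⁻¹.
Set 34.58·exp(−k·t) = 16 → t = ln(34.58/16)/k = 49040 s = 13.62 h.
Distance = v·t = 0.71·49040 = 34820 m = 34.82 km.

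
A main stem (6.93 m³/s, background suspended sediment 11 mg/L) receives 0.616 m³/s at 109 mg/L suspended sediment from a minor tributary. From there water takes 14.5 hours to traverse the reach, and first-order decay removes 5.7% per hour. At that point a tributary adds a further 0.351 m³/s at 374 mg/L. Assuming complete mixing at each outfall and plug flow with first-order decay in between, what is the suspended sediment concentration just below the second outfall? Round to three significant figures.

Mass balance: C = (6.930·11.00 + 0.6160·109.0) / 7.546 = 143.4/7.546 = 19.00 mg/L; combined flow 7.546 m³/s.
5.7%/h lost → k = −ln(1 − 0.057) = 0.05869 h⁻¹.
Decay over the reach: 19.00·exp(−kt) = 19.00·0.4270 = 8.113 mg/L.
Second outfall: C = (7.546·8.113 + 0.3510·374.0)/7.897 = 24.38 mg/L.

24.4 mg/L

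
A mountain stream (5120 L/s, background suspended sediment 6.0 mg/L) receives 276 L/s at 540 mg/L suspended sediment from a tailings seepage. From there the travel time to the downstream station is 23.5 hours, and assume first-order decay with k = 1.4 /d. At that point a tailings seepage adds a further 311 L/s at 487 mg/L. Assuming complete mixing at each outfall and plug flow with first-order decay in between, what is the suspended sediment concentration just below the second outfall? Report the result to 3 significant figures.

After mixing, C = (5120·6.000 + 276.0·540.0) / 5396 = 179800/5396 = 33.31 mg/L; combined flow 5396 L/s.
First-order decay: C = 33.31·exp(−k·t) = 33.31·0.2539 = 8.458 mg/L.
At the second outfall, C = (5396·8.458 + 311.0·487.0) / (5396 + 311.0) = 34.54 mg/L.

34.5 mg/L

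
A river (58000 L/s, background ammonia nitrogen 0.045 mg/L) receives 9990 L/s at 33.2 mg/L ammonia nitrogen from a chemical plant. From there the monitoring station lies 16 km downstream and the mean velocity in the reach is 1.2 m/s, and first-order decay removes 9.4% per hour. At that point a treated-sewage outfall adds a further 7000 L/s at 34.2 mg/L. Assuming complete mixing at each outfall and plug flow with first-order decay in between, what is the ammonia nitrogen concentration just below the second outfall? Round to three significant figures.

Conservation of mass: C = (58000·0.04500 + 9990·33.20) / 67990 = 334300/67990 = 4.917 mg/L; combined flow 67990 L/s.
Travel time t = 16·1000 / 1.2 = 13330 s = 3.704 h.
9.4%/h lost → k = −ln(1 − 0.094) = 0.09872 h⁻¹.
After decay, C = 4.917 × e^(−kt) = 4.917 × 0.6938 = 3.411 mg/L.
Second outfall: C = (67990·3.411 + 7000·34.20)/74990 = 6.285 mg/L.

6.28 mg/L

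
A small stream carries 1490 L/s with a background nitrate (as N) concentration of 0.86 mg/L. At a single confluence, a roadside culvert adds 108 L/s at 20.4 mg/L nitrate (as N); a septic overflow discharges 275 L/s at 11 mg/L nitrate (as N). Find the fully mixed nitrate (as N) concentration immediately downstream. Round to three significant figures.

Conservation of mass: C = (1490·0.8600 + 108.0·20.40 + 275.0·11.00) / 1873 = 6510/1873 = 3.475 mg/L.

3.48 mg/L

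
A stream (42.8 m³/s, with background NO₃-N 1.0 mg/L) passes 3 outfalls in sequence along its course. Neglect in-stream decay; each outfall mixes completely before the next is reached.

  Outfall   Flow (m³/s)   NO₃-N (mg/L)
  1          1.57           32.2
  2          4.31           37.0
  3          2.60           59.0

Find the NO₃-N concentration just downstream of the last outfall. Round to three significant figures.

7.92 mg/L

Outfall 1: combined Q = 44.37 m³/s; C = (42.80·1.000 + 1.570·32.20)/44.37 = 2.104 mg/L.
Outfall 2: combined Q = 48.68 m³/s; C = (44.37·2.104 + 4.310·37.00)/48.68 = 5.194 mg/L.
Outfall 3: combined Q = 51.28 m³/s; C = (48.68·5.194 + 2.600·59.00)/51.28 = 7.922 mg/L.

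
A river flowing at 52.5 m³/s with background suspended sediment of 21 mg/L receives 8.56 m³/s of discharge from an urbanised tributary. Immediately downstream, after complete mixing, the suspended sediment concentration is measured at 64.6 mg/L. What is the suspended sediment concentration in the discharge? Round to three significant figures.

Mass balance: 52.50·21.00 + 8.560·Cₑ = 61.06·64.60
→ Cₑ = (61.06·64.60 − 52.50·21.00) / 8.560 = 332.0 mg/L.

332 mg/L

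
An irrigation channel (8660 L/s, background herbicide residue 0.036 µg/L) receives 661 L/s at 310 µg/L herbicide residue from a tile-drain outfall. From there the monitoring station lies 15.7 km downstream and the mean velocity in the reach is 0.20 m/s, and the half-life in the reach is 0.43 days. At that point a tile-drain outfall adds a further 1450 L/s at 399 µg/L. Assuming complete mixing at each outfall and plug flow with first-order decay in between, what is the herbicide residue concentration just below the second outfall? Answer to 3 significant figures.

58.1 µg/L

Mass balance: C = (8660·0.03600 + 661.0·310.0) / 9321 = 205200/9321 = 22.02 µg/L; combined flow 9321 L/s.
Travel time t = 15.7·1000 / 0.20 = 78500 s = 21.81 h.
Half-life 0.43 d → k = ln 2 / 0.43 = 1.612 d⁻¹.
Decay over the reach: 22.02·exp(−kt) = 22.02·0.2312 = 5.090 µg/L.
Second outfall: C = (9321·5.090 + 1450·399.0)/10770 = 58.12 µg/L.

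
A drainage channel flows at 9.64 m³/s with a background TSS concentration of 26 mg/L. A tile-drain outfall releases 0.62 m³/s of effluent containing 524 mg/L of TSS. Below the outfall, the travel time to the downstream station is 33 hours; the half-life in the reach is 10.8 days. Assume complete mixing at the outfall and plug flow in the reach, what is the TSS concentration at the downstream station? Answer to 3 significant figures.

51.4 mg/L

Mass balance: C = (9.640·26.00 + 0.6200·524.0) / 10.26 = 575.5/10.26 = 56.09 mg/L.
Half-life 10.8 d → k = ln 2 / 10.8 = 0.06418 d⁻¹.
First-order decay: C = 56.09·exp(−k·t) = 56.09·0.9155 = 51.36 mg/L.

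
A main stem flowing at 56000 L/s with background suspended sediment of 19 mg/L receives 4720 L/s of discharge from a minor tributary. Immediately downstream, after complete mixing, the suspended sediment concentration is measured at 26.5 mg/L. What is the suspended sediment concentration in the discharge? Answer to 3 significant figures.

Mass balance: 56000·19.00 + 4720·Cₑ = 60720·26.50
→ Cₑ = (60720·26.50 − 56000·19.00) / 4720 = 115.5 mg/L.

115 mg/L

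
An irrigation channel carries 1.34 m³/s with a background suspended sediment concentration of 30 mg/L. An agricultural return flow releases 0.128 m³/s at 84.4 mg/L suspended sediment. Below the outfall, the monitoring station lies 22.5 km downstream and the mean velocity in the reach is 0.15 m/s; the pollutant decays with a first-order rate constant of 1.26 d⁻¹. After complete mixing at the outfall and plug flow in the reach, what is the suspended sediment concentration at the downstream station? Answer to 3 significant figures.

3.90 mg/L

Mixed concentration C = ΣQC/ΣQ = (1.340·30.00 + 0.1280·84.40) / 1.468 = 51.00/1.468 = 34.74 mg/L.
Travel time t = 22.5·1000 / 0.15 = 150000 s = 41.67 h.
Decay over the reach: 34.74·exp(−kt) = 34.74·0.1122 = 3.898 mg/L.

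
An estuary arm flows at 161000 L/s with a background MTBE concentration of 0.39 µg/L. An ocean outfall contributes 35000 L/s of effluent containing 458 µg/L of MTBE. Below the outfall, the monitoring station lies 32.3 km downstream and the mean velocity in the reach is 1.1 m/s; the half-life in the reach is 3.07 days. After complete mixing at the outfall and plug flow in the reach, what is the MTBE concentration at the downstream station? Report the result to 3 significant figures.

Conservation of mass: C = (161000·0.3900 + 35000·458.0) / 196000 = 16090000/196000 = 82.11 µg/L.
Travel time t = 32.3·1000 / 1.1 = 29360 s = 8.157 h.
Half-life 3.07 d → k = ln 2 / 3.07 = 0.2258 d⁻¹.
First-order decay: C = 82.11·exp(−k·t) = 82.11·0.9261 = 76.04 µg/L.

76.0 µg/L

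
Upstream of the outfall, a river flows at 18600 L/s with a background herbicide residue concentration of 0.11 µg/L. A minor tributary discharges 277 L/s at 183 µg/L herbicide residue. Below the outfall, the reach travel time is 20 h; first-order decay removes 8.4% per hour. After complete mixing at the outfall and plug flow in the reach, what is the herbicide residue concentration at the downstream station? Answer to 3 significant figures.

After mixing, C = (18600·0.1100 + 277.0·183.0) / 18880 = 52740/18880 = 2.794 µg/L.
8.4%/h lost → k = −ln(1 − 0.084) = 0.08774 h⁻¹.
After decay, C = 2.794 × e^(−kt) = 2.794 × 0.1729 = 0.4832 µg/L.

0.483 µg/L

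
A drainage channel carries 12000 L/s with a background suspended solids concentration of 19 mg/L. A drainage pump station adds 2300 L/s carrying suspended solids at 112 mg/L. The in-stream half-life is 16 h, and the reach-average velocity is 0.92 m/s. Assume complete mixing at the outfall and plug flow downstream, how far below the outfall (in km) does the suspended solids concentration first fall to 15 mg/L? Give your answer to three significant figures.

62.5 km

After mixing, C = (12000·19.00 + 2300·112.0) / 14300 = 485600/14300 = 33.96 mg/L.
Half-life 16 h → k = ln 2 / 16 = 0.04332 h⁻¹ = 1.040 d⁻¹.
Set 33.96·exp(−k·t) = 15 → t = ln(33.96/15)/k = 67900 s = 18.86 h.
Distance = v·t = 0.92·67900 = 62470 m = 62.47 km.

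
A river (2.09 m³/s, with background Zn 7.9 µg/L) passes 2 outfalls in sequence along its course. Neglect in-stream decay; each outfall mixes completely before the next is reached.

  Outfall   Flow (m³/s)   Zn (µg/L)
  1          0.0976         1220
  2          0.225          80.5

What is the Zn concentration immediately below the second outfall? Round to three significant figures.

63.7 µg/L

After outfall 1: Q = 2.090 + 0.09760 = 2.188 m³/s; C = (2.090·7.900 + 0.09760·1220)/2.188 = 61.98 µg/L.
After outfall 2: Q = 2.188 + 0.2250 = 2.413 m³/s; C = (2.188·61.98 + 0.2250·80.50)/2.413 = 63.71 µg/L.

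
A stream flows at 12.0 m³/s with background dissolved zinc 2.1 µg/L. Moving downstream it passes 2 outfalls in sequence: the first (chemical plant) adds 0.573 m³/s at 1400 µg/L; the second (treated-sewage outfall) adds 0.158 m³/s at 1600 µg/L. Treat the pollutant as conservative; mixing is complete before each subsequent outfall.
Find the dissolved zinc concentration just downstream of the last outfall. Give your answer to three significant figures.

84.8 µg/L

Outfall 1: combined Q = 12.57 m³/s; C = (12.00·2.100 + 0.5730·1400)/12.57 = 65.81 µg/L.
Outfall 2: combined Q = 12.73 m³/s; C = (12.57·65.81 + 0.1580·1600)/12.73 = 84.85 µg/L.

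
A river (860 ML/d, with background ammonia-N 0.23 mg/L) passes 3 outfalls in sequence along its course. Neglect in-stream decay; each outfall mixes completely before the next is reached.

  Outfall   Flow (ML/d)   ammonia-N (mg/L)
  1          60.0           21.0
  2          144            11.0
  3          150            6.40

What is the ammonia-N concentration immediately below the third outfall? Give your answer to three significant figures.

3.30 mg/L

Below outfall 1: Q → 920.0 ML/d, C = (860.0·0.2300 + 60.00·21.00)/920.0 = 1.585 mg/L.
Below outfall 2: Q → 1064 ML/d, C = (920.0·1.585 + 144.0·11.00)/1064 = 2.859 mg/L.
Below outfall 3: Q → 1214 ML/d, C = (1064·2.859 + 150.0·6.400)/1214 = 3.296 mg/L.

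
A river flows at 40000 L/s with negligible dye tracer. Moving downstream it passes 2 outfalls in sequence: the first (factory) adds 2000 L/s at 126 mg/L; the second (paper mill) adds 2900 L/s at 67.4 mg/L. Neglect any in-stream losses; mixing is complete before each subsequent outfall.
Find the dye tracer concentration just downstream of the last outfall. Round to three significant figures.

9.97 mg/L

Below outfall 1: Q → 42000 L/s, C = (40000·0 + 2000·126.0)/42000 = 6.000 mg/L.
Below outfall 2: Q → 44900 L/s, C = (42000·6.000 + 2900·67.40)/44900 = 9.966 mg/L.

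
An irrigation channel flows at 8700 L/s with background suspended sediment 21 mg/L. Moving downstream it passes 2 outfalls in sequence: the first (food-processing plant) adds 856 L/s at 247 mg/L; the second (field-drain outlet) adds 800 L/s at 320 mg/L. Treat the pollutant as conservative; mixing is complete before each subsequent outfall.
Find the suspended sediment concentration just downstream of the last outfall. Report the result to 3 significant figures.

After outfall 1: Q = 8700 + 856.0 = 9556 L/s; C = (8700·21.00 + 856.0·247.0)/9556 = 41.24 mg/L.
After outfall 2: Q = 9556 + 800.0 = 10360 L/s; C = (9556·41.24 + 800.0·320.0)/10360 = 62.78 mg/L.

62.8 mg/L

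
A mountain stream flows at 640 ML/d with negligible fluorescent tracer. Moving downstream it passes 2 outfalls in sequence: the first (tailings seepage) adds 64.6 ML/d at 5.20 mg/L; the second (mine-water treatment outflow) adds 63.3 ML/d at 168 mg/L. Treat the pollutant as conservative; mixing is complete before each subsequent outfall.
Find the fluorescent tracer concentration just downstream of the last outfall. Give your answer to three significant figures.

Below outfall 1: Q → 704.6 ML/d, C = (640.0·0 + 64.60·5.200)/704.6 = 0.4768 mg/L.
Below outfall 2: Q → 767.9 ML/d, C = (704.6·0.4768 + 63.30·168.0)/767.9 = 14.29 mg/L.

14.3 mg/L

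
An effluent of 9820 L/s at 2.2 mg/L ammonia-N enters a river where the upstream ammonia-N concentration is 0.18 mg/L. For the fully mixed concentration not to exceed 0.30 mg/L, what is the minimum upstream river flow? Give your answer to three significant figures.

Set C_mix = 0.30: (Q·0.1800 + 9820·2.200) / (Q + 9820) = 0.30
→ Q = 9820·(2.200 − 0.30)/(0.30 − 0.1800) = 155500 L/s.

155000 L/s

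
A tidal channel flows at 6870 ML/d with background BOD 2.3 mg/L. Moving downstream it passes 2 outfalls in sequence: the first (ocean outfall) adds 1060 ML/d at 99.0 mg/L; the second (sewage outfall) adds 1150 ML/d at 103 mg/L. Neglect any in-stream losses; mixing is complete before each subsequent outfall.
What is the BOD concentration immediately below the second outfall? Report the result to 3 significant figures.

26.3 mg/L

After outfall 1: Q = 6870 + 1060 = 7930 ML/d; C = (6870·2.300 + 1060·99.00)/7930 = 15.23 mg/L.
After outfall 2: Q = 7930 + 1150 = 9080 ML/d; C = (7930·15.23 + 1150·103.0)/9080 = 26.34 mg/L.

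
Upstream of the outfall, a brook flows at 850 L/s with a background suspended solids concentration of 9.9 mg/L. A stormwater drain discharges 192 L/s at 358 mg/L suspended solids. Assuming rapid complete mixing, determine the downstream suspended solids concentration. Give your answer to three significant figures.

74.0 mg/L

Mixed concentration C = ΣQC/ΣQ = (850.0·9.900 + 192.0·358.0) / 1042 = 77150/1042 = 74.04 mg/L.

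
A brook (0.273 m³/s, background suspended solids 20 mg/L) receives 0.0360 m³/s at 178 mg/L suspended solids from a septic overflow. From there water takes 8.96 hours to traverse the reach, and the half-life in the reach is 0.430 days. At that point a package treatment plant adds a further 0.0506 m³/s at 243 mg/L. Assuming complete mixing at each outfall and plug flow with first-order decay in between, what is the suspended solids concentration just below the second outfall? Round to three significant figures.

52.3 mg/L

Flow-weighted average: C = (0.2730·20.00 + 0.03600·178.0) / 0.3090 = 11.87/0.3090 = 38.41 mg/L; combined flow 0.3090 m³/s.
Half-life 0.430 d → k = ln 2 / 0.430 = 1.612 d⁻¹.
After decay, C = 38.41 × e^(−kt) = 38.41 × 0.5478 = 21.04 mg/L.
Second outfall: C = (0.3090·21.04 + 0.05060·243.0)/0.3596 = 52.27 mg/L.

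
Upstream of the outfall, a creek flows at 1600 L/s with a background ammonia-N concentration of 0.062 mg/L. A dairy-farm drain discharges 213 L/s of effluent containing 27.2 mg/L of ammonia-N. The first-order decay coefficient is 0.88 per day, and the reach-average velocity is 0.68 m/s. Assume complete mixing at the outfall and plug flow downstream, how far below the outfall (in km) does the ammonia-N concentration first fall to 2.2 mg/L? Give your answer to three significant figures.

26.1 km

Mixed concentration C = ΣQC/ΣQ = (1600·0.06200 + 213.0·27.20) / 1813 = 5893/1813 = 3.250 mg/L.
Set 3.250·exp(−k·t) = 2.2 → t = ln(3.250/2.2)/k = 38320 s = 10.64 h.
Distance = v·t = 0.68·38320 = 26060 m = 26.06 km.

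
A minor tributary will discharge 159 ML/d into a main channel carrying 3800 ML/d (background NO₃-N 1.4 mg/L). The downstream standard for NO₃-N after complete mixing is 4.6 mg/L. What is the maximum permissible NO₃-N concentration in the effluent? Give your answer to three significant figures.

At the limit, (Qr·Cr + Qe·Cₑ)/(Qr + Qe) = 4.6:
Cₑ = (3959·4.6 − 3800·1.400) / 159.0 = 81.08 mg/L.

81.1 mg/L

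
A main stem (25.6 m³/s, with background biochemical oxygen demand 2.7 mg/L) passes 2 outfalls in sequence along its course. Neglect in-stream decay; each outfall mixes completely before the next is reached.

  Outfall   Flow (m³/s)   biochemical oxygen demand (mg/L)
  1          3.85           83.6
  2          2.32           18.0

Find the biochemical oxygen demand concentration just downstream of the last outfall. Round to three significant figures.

Below outfall 1: Q → 29.45 m³/s, C = (25.60·2.700 + 3.850·83.60)/29.45 = 13.28 mg/L.
Below outfall 2: Q → 31.77 m³/s, C = (29.45·13.28 + 2.320·18.00)/31.77 = 13.62 mg/L.

13.6 mg/L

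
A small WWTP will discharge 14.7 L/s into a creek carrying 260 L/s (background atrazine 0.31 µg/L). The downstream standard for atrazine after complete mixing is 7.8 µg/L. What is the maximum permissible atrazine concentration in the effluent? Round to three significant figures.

At the limit, (Qr·Cr + Qe·Cₑ)/(Qr + Qe) = 7.8:
Cₑ = (274.7·7.8 − 260.0·0.3100) / 14.70 = 140.3 µg/L.

140 µg/L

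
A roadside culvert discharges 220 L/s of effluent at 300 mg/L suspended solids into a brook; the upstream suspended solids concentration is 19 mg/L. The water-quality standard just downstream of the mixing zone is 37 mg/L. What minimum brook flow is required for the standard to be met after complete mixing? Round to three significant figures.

Set C_mix = 37: (Q·19.00 + 220.0·300.0) / (Q + 220.0) = 37
→ Q = 220.0·(300.0 − 37)/(37 − 19.00) = 3214 L/s.

3210 L/s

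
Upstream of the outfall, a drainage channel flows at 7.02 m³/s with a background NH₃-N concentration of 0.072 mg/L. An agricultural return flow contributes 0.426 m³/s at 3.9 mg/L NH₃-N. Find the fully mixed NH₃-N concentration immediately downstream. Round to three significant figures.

After mixing, C = (7.020·0.07200 + 0.4260·3.900) / 7.446 = 2.167/7.446 = 0.2910 mg/L.

0.291 mg/L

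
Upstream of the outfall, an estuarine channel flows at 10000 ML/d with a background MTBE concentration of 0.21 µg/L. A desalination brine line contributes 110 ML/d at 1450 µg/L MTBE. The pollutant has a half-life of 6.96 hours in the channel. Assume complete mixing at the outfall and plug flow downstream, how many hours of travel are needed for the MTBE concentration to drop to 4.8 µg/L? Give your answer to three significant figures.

12.1 h

After mixing, C = (10000·0.2100 + 110.0·1450) / 10110 = 161600/10110 = 15.98 µg/L.
Half-life 6.96 h → k = ln 2 / 6.96 = 0.09959 h⁻¹ = 2.390 d⁻¹.
15.98·exp(−k·t) = 4.8 → t = ln(15.98/4.8)/k = 43490 s = 12.08 h.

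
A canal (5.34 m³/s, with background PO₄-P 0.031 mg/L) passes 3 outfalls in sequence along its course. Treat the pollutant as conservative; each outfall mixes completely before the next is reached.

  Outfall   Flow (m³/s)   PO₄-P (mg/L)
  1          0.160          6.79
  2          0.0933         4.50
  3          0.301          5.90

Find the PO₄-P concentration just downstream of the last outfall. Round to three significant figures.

0.585 mg/L

Outfall 1: combined Q = 5.500 m³/s; C = (5.340·0.03100 + 0.1600·6.790)/5.500 = 0.2276 mg/L.
Outfall 2: combined Q = 5.593 m³/s; C = (5.500·0.2276 + 0.09330·4.500)/5.593 = 0.2989 mg/L.
Outfall 3: combined Q = 5.894 m³/s; C = (5.593·0.2989 + 0.3010·5.900)/5.894 = 0.5849 mg/L.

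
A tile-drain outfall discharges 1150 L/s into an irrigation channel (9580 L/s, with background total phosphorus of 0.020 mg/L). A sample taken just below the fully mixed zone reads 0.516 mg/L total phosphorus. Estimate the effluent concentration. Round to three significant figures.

Mass balance: 9580·0.02000 + 1150·Cₑ = 10730·0.5160
→ Cₑ = (10730·0.5160 − 9580·0.02000) / 1150 = 4.648 mg/L.

4.65 mg/L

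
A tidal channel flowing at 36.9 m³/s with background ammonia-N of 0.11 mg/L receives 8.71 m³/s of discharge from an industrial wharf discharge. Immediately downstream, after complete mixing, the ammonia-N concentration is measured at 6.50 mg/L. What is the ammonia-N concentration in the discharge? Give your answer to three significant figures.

33.6 mg/L

Mass balance: 36.90·0.1100 + 8.710·Cₑ = 45.61·6.500
→ Cₑ = (45.61·6.500 − 36.90·0.1100) / 8.710 = 33.57 mg/L.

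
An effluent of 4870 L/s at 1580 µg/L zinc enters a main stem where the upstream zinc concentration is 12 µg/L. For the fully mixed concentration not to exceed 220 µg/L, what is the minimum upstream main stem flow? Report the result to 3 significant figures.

31800 L/s

Set C_mix = 220: (Q·12.00 + 4870·1580) / (Q + 4870) = 220
→ Q = 4870·(1580 − 220)/(220 − 12.00) = 31840 L/s.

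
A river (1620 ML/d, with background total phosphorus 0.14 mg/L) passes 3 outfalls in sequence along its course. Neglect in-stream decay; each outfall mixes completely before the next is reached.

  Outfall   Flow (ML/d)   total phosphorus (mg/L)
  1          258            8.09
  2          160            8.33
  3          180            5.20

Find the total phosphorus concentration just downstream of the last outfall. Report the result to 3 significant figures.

2.07 mg/L

After outfall 1: Q = 1620 + 258.0 = 1878 ML/d; C = (1620·0.1400 + 258.0·8.090)/1878 = 1.232 mg/L.
After outfall 2: Q = 1878 + 160.0 = 2038 ML/d; C = (1878·1.232 + 160.0·8.330)/2038 = 1.789 mg/L.
After outfall 3: Q = 2038 + 180.0 = 2218 ML/d; C = (2038·1.789 + 180.0·5.200)/2218 = 2.066 mg/L.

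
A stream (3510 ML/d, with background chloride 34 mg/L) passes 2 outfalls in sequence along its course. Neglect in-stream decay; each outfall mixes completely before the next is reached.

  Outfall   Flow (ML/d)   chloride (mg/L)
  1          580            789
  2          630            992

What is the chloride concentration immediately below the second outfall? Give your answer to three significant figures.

Outfall 1: combined Q = 4090 ML/d; C = (3510·34.00 + 580.0·789.0)/4090 = 141.1 mg/L.
Outfall 2: combined Q = 4720 ML/d; C = (4090·141.1 + 630.0·992.0)/4720 = 254.6 mg/L.

255 mg/L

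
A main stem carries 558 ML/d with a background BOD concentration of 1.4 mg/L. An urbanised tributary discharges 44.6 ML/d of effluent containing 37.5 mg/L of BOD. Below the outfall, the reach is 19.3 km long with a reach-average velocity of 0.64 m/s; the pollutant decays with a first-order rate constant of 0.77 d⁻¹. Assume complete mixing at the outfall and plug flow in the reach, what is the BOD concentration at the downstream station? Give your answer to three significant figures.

After mixing, C = (558.0·1.400 + 44.60·37.50) / 602.6 = 2454/602.6 = 4.072 mg/L.
Travel time t = 19.3·1000 / 0.64 = 30160 s = 8.377 h.
After decay, C = 4.072 × e^(−kt) = 4.072 × 0.7643 = 3.112 mg/L.

3.11 mg/L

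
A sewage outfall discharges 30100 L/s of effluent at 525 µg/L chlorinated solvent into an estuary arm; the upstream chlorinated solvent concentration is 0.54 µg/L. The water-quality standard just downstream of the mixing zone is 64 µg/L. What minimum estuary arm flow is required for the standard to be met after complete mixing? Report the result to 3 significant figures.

Set C_mix = 64: (Q·0.5400 + 30100·525.0) / (Q + 30100) = 64
→ Q = 30100·(525.0 − 64)/(64 − 0.5400) = 218700 L/s.

219000 L/s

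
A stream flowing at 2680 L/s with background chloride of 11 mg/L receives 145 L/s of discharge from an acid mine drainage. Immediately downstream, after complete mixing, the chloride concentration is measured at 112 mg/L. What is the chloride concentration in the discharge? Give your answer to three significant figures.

Mass balance: 2680·11.00 + 145.0·Cₑ = 2825·112.0
→ Cₑ = (2825·112.0 − 2680·11.00) / 145.0 = 1979 mg/L.

1980 mg/L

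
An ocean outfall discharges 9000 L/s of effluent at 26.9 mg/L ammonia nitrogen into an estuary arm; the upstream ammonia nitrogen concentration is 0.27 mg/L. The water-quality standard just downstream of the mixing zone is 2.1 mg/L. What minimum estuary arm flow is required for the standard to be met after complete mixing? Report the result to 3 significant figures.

Set C_mix = 2.1: (Q·0.2700 + 9000·26.90) / (Q + 9000) = 2.1
→ Q = 9000·(26.90 − 2.1)/(2.1 − 0.2700) = 122000 L/s.

122000 L/s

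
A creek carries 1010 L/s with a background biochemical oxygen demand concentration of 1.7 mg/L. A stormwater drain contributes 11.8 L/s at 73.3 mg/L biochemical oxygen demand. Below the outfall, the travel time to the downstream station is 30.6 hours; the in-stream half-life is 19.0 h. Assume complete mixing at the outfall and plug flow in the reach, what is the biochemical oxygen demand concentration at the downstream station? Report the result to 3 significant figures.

0.827 mg/L

Conservation of mass: C = (1010·1.700 + 11.80·73.30) / 1022 = 2582/1022 = 2.527 mg/L.
Half-life 19.0 h → k = ln 2 / 19.0 = 0.03648 h⁻¹ = 0.8756 d⁻¹.
After decay, C = 2.527 × e^(−kt) = 2.527 × 0.3275 = 0.8275 mg/L.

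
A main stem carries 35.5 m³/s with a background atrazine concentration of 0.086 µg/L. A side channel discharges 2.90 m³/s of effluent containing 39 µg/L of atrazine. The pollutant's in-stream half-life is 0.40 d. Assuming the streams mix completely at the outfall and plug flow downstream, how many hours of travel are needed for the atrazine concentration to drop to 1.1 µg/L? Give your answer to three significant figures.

14.0 h

Flow-weighted average: C = (35.50·0.08600 + 2.900·39.00) / 38.40 = 116.2/38.40 = 3.025 µg/L.
Half-life 0.40 d → k = ln 2 / 0.40 = 1.733 d⁻¹.
3.025·exp(−k·t) = 1.1 → t = ln(3.025/1.1)/k = 50430 s = 14.01 h.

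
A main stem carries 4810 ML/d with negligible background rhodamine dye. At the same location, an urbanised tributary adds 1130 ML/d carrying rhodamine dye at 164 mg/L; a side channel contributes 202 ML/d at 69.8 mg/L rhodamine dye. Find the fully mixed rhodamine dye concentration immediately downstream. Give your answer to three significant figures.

Mixed concentration C = ΣQC/ΣQ = (4810·0 + 1130·164.0 + 202.0·69.80) / 6142 = 199400/6142 = 32.47 mg/L.

32.5 mg/L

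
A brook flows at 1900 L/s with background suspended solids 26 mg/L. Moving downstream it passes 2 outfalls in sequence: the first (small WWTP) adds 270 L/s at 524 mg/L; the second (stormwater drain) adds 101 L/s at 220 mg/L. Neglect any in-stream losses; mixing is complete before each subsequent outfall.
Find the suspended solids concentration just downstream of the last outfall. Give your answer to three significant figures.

Below outfall 1: Q → 2170 L/s, C = (1900·26.00 + 270.0·524.0)/2170 = 87.96 mg/L.
Below outfall 2: Q → 2271 L/s, C = (2170·87.96 + 101.0·220.0)/2271 = 93.84 mg/L.

93.8 mg/L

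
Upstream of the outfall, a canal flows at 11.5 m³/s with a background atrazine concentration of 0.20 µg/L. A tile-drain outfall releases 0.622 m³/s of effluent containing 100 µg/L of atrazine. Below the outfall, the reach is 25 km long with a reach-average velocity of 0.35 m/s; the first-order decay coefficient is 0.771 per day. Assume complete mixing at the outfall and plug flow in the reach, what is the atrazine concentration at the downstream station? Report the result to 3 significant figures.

2.81 µg/L

Conservation of mass: C = (11.50·0.2000 + 0.6220·100.0) / 12.12 = 64.50/12.12 = 5.321 µg/L.
Travel time t = 25·1000 / 0.35 = 71430 s = 19.84 h.
Decay over the reach: 5.321·exp(−kt) = 5.321·0.5287 = 2.813 µg/L.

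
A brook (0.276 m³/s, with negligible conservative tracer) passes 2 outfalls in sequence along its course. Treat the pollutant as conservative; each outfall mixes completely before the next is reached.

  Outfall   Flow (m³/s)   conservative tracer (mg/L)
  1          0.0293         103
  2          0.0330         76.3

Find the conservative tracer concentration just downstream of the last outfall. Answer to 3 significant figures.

Below outfall 1: Q → 0.3053 m³/s, C = (0.2760·0 + 0.02930·103.0)/0.3053 = 9.885 mg/L.
Below outfall 2: Q → 0.3383 m³/s, C = (0.3053·9.885 + 0.03300·76.30)/0.3383 = 16.36 mg/L.

16.4 mg/L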